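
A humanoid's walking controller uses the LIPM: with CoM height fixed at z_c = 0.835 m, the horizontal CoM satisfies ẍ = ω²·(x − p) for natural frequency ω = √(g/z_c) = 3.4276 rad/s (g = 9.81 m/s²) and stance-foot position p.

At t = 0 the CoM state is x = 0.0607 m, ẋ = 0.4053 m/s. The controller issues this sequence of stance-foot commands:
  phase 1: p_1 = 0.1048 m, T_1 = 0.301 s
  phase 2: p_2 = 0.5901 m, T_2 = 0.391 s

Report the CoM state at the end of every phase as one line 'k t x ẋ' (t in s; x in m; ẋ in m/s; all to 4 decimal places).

1 0.3010 0.1799 0.4557
2 0.6920 -0.0105 -1.5713

phase 1: p=0.1048, T=0.301, ωT=1.031708, cosh=1.581125, sinh=1.224728; start (x,ẋ)=(0.060700, 0.405300) → end (x,ẋ)=(0.179892, 0.455704)
phase 2: p=0.5901, T=0.391, ωT=1.340192, cosh=2.040785, sinh=1.778990; start (x,ẋ)=(0.179892, 0.455704) → end (x,ẋ)=(-0.010529, -1.571321)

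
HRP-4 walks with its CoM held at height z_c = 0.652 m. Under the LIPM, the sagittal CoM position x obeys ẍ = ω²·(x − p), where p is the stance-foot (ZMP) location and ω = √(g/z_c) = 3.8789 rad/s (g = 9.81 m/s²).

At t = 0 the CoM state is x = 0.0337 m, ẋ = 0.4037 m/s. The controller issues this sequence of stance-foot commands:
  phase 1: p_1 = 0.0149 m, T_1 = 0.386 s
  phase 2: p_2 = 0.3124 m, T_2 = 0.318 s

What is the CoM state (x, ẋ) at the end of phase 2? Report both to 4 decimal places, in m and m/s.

x = 0.6983, ẋ = 1.8547

phase 1: p=0.0149, T=0.386, ωT=1.497255, cosh=2.346574, sinh=2.122831; start (x,ẋ)=(0.033700, 0.403700) → end (x,ẋ)=(0.279951, 1.102116)
phase 2: p=0.3124, T=0.318, ωT=1.233490, cosh=1.862233, sinh=1.570958; start (x,ẋ)=(0.279951, 1.102116) → end (x,ẋ)=(0.698331, 1.854666)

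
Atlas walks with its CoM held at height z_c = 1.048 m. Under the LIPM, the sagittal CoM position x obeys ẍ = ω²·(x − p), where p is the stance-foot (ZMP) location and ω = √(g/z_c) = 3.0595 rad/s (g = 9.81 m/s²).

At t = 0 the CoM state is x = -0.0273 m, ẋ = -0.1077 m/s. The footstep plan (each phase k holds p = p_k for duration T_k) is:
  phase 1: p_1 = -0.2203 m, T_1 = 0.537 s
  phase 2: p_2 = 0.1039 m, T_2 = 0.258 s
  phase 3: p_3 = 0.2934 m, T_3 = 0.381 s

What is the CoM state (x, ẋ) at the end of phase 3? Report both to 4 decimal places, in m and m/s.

x = 1.6767, ẋ = 4.5343

phase 1: p=-0.2203, T=0.537, ωT=1.642952, cosh=2.681908, sinh=2.488500; start (x,ẋ)=(-0.027300, -0.107700) → end (x,ẋ)=(0.209708, 1.180576)
phase 2: p=0.1039, T=0.258, ωT=0.789351, cosh=1.328053, sinh=0.873914; start (x,ẋ)=(0.209708, 1.180576) → end (x,ẋ)=(0.581638, 1.850773)
phase 3: p=0.2934, T=0.381, ωT=1.165669, cosh=1.759892, sinh=1.448178; start (x,ẋ)=(0.581638, 1.850773) → end (x,ẋ)=(1.676710, 4.534258)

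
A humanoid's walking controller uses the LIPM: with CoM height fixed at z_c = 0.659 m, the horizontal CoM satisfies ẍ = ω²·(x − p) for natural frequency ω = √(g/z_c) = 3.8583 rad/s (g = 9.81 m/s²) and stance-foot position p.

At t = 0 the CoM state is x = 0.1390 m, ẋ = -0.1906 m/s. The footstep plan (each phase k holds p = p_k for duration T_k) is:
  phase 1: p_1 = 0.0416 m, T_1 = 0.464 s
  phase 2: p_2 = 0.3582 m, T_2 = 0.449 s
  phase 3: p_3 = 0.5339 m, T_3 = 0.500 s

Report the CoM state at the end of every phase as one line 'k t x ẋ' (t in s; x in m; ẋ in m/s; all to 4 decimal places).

phase 1: p=0.0416, T=0.464, ωT=1.790251, cosh=3.078938, sinh=2.912019; start (x,ẋ)=(0.139000, -0.190600) → end (x,ẋ)=(0.197635, 0.507487)
phase 2: p=0.3582, T=0.449, ωT=1.732377, cosh=2.915470, sinh=2.738606; start (x,ẋ)=(0.197635, 0.507487) → end (x,ẋ)=(0.250289, -0.217028)
phase 3: p=0.5339, T=0.500, ωT=1.929150, cosh=3.514464, sinh=3.369193; start (x,ẋ)=(0.250289, -0.217028) → end (x,ẋ)=(-0.652356, -4.449496)

1 0.4640 0.1976 0.5075
2 0.9130 0.2503 -0.2170
3 1.4130 -0.6524 -4.4495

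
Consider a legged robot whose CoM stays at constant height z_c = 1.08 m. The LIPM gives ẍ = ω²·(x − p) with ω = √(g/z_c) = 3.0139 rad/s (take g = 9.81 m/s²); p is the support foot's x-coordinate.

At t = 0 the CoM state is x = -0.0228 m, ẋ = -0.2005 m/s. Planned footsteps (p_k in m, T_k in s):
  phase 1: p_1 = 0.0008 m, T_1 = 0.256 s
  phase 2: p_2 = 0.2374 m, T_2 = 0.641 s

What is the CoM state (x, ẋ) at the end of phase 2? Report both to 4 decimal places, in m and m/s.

x = -1.2677, ẋ = -4.4417

phase 1: p=0.0008, T=0.256, ωT=0.771558, cosh=1.312713, sinh=0.850421; start (x,ẋ)=(-0.022800, -0.200500) → end (x,ẋ)=(-0.086754, -0.323688)
phase 2: p=0.2374, T=0.641, ωT=1.931910, cosh=3.523776, sinh=3.378905; start (x,ẋ)=(-0.086754, -0.323688) → end (x,ẋ)=(-1.267736, -4.441689)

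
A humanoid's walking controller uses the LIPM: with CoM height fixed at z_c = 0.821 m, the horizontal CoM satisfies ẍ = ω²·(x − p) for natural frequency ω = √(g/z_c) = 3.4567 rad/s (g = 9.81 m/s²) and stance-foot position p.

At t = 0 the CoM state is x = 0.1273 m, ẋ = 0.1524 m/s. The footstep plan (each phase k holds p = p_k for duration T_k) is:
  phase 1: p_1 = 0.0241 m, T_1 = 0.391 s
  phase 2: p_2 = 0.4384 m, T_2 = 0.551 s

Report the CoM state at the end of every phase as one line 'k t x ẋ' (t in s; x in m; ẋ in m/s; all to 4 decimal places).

1 0.3910 0.3163 0.9571
2 0.9420 0.9284 1.8992

phase 1: p=0.0241, T=0.391, ωT=1.351570, cosh=2.061159, sinh=1.802326; start (x,ẋ)=(0.127300, 0.152400) → end (x,ẋ)=(0.316273, 0.957067)
phase 2: p=0.4384, T=0.551, ωT=1.904642, cosh=3.432938, sinh=3.284062; start (x,ẋ)=(0.316273, 0.957067) → end (x,ẋ)=(0.928414, 1.899165)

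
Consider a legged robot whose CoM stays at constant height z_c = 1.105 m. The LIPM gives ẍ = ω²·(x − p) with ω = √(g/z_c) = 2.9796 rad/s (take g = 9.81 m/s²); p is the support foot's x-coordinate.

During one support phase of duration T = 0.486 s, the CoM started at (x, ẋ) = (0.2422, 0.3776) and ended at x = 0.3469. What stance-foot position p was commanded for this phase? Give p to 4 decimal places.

p = 0.3627

ωT = 2.9796·0.486 = 1.448086; cosh(ωT) = 2.244990, sinh(ωT) = 2.009971
x(T) = p + (x₀−p)·cosh(ωT) + (ẋ₀/ω)·sinh(ωT) ⇒ p·(1 − cosh) = x(T) − x₀·cosh − (ẋ₀/ω)·sinh
numerator   = 0.3469 − (0.2422)·2.244990 − (0.3776/2.9796)·2.009971 = -0.451557
denominator = 1 − 2.244990 = -1.244990
p = -0.451557 / -1.244990 = 0.3627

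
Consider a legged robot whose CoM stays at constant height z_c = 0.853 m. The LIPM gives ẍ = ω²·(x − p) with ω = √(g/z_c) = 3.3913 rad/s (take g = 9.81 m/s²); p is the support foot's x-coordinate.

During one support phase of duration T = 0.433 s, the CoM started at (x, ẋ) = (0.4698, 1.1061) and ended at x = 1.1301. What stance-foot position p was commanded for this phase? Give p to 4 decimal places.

ωT = 3.3913·0.433 = 1.468433; cosh(ωT) = 2.286355, sinh(ωT) = 2.056069
x(T) = p + (x₀−p)·cosh(ωT) + (ẋ₀/ω)·sinh(ωT) ⇒ p·(1 − cosh) = x(T) − x₀·cosh − (ẋ₀/ω)·sinh
numerator   = 1.1301 − (0.4698)·2.286355 − (1.1061/3.3913)·2.056069 = -0.614633
denominator = 1 − 2.286355 = -1.286355
p = -0.614633 / -1.286355 = 0.4778

p = 0.4778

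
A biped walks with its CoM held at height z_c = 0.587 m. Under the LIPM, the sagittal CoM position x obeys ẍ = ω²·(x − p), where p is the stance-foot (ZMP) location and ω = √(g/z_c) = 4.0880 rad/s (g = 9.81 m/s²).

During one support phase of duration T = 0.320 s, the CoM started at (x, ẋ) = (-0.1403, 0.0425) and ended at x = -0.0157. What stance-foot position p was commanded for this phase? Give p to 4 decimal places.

ωT = 4.0880·0.320 = 1.308160; cosh(ωT) = 1.984839, sinh(ωT) = 1.714522
x(T) = p + (x₀−p)·cosh(ωT) + (ẋ₀/ω)·sinh(ωT) ⇒ p·(1 − cosh) = x(T) − x₀·cosh − (ẋ₀/ω)·sinh
numerator   = -0.0157 − (-0.1403)·1.984839 − (0.0425/4.0880)·1.714522 = 0.244948
denominator = 1 − 1.984839 = -0.984839
p = 0.244948 / -0.984839 = -0.2487

p = -0.2487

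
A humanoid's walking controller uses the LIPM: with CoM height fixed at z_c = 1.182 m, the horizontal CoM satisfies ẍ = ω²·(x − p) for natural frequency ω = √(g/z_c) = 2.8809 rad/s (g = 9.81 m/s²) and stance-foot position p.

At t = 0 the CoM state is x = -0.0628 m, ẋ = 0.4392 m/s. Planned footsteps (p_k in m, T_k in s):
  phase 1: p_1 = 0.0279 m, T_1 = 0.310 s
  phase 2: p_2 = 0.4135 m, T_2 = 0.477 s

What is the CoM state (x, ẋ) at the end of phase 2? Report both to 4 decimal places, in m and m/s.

phase 1: p=0.0279, T=0.310, ωT=0.893079, cosh=1.426016, sinh=1.016623; start (x,ẋ)=(-0.062800, 0.439200) → end (x,ẋ)=(0.053547, 0.360665)
phase 2: p=0.4135, T=0.477, ωT=1.374189, cosh=2.102458, sinh=1.849413; start (x,ẋ)=(0.053547, 0.360665) → end (x,ẋ)=(-0.111755, -1.159538)

x = -0.1118, ẋ = -1.1595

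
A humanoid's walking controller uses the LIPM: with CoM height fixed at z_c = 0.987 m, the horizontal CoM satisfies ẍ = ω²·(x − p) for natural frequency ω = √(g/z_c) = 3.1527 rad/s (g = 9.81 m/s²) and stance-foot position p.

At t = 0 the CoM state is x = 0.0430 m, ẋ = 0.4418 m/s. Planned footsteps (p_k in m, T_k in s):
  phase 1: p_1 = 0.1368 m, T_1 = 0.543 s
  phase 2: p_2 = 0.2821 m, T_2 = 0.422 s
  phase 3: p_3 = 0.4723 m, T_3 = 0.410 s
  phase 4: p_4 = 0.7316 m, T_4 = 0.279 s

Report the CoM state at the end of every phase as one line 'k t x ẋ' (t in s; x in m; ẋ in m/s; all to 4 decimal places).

1 0.5430 0.2440 0.4712
2 0.9650 0.4680 0.7422
3 1.3750 0.8602 1.4305
4 1.6540 1.3659 2.4250

phase 1: p=0.1368, T=0.543, ωT=1.711916, cosh=2.860043, sinh=2.679523; start (x,ẋ)=(0.043000, 0.441800) → end (x,ẋ)=(0.244020, 0.471170)
phase 2: p=0.2821, T=0.422, ωT=1.330439, cosh=2.023533, sinh=1.759172; start (x,ẋ)=(0.244020, 0.471170) → end (x,ẋ)=(0.467951, 0.742229)
phase 3: p=0.4723, T=0.410, ωT=1.292607, cosh=1.958412, sinh=1.683858; start (x,ẋ)=(0.467951, 0.742229) → end (x,ẋ)=(0.860208, 1.430504)
phase 4: p=0.7316, T=0.279, ωT=0.879603, cosh=1.412445, sinh=0.997498; start (x,ẋ)=(0.860208, 1.430504) → end (x,ẋ)=(1.365856, 2.424957)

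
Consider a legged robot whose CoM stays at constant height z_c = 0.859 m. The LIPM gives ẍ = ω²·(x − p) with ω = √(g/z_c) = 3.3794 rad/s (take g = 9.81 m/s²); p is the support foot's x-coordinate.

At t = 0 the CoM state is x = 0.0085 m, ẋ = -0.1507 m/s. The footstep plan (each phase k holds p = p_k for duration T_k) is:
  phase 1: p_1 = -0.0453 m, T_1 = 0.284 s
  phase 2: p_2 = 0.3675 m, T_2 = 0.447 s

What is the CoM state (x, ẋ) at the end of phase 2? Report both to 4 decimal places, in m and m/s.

x = -0.5543, ẋ = -2.8354

phase 1: p=-0.0453, T=0.284, ωT=0.959750, cosh=1.497016, sinh=1.114027; start (x,ẋ)=(0.008500, -0.150700) → end (x,ẋ)=(-0.014439, -0.023057)
phase 2: p=0.3675, T=0.447, ωT=1.510592, cosh=2.375095, sinh=2.154316; start (x,ẋ)=(-0.014439, -0.023057) → end (x,ẋ)=(-0.554340, -2.835392)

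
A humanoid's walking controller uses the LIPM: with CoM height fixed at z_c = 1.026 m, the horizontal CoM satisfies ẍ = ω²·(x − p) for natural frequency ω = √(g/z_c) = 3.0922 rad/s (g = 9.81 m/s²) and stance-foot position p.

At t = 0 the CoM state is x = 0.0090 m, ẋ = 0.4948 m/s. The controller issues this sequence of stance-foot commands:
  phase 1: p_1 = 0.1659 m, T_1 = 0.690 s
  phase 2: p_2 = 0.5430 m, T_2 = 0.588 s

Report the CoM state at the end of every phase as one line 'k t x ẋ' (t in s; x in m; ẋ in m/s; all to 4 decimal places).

phase 1: p=0.1659, T=0.690, ωT=2.133618, cosh=4.281888, sinh=4.163479; start (x,ẋ)=(0.009000, 0.494800) → end (x,ẋ)=(0.160293, 0.098699)
phase 2: p=0.5430, T=0.588, ωT=1.818214, cosh=3.161579, sinh=2.999264; start (x,ẋ)=(0.160293, 0.098699) → end (x,ẋ)=(-0.571226, -3.237303)

1 0.6900 0.1603 0.0987
2 1.2780 -0.5712 -3.2373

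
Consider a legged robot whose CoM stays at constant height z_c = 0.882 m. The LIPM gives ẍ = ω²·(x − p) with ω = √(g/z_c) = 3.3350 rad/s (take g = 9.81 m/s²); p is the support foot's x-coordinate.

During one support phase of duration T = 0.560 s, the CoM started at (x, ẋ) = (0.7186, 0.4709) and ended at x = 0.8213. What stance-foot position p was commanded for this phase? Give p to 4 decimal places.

p = 0.8670

ωT = 3.3350·0.560 = 1.867600; cosh(ωT) = 3.313619, sinh(ωT) = 3.159125
x(T) = p + (x₀−p)·cosh(ωT) + (ẋ₀/ω)·sinh(ωT) ⇒ p·(1 − cosh) = x(T) − x₀·cosh − (ẋ₀/ω)·sinh
numerator   = 0.8213 − (0.7186)·3.313619 − (0.4709/3.3350)·3.159125 = -2.005933
denominator = 1 − 3.313619 = -2.313619
p = -2.005933 / -2.313619 = 0.8670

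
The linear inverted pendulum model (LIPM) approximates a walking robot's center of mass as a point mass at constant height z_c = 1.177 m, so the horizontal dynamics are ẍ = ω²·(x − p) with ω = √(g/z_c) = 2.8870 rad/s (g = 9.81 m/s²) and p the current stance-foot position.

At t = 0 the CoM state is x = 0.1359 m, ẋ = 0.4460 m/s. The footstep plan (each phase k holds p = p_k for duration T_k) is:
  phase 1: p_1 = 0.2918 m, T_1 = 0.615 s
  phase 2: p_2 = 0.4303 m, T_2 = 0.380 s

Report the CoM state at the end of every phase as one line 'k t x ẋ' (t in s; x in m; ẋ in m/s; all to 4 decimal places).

phase 1: p=0.2918, T=0.615, ωT=1.775505, cosh=3.036330, sinh=2.866932; start (x,ẋ)=(0.135900, 0.446000) → end (x,ẋ)=(0.261336, 0.063845)
phase 2: p=0.4303, T=0.380, ωT=1.097060, cosh=1.664599, sinh=1.330748; start (x,ẋ)=(0.261336, 0.063845) → end (x,ẋ)=(0.178472, -0.542862)

1 0.6150 0.2613 0.0638
2 0.9950 0.1785 -0.5429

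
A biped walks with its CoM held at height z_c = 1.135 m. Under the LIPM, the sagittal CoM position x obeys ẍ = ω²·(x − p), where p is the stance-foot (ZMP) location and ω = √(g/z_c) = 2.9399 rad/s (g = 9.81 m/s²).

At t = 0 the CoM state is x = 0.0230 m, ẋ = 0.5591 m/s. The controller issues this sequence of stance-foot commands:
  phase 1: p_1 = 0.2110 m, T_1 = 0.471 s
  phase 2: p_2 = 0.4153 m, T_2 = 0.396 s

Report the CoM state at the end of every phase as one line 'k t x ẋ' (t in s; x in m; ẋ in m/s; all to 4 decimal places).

phase 1: p=0.2110, T=0.471, ωT=1.384693, cosh=2.122000, sinh=1.871599; start (x,ẋ)=(0.023000, 0.559100) → end (x,ẋ)=(0.167998, 0.151975)
phase 2: p=0.4153, T=0.396, ωT=1.164200, cosh=1.757766, sinh=1.445594; start (x,ẋ)=(0.167998, 0.151975) → end (x,ẋ)=(0.055330, -0.783872)

1 0.4710 0.1680 0.1520
2 0.8670 0.0553 -0.7839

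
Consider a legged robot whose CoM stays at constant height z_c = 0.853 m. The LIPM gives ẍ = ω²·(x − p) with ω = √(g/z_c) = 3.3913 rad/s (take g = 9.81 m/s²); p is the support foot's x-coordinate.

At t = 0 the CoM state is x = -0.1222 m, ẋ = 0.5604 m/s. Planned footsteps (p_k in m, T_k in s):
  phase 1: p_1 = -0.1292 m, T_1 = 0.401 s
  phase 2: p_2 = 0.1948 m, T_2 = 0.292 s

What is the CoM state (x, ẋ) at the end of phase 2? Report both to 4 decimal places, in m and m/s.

x = 0.5942, ẋ = 1.8138

phase 1: p=-0.1292, T=0.401, ωT=1.359911, cosh=2.076266, sinh=1.819582; start (x,ẋ)=(-0.122200, 0.560400) → end (x,ẋ)=(0.186013, 1.206735)
phase 2: p=0.1948, T=0.292, ωT=0.990260, cosh=1.531707, sinh=1.160226; start (x,ẋ)=(0.186013, 1.206735) → end (x,ẋ)=(0.594187, 1.813790)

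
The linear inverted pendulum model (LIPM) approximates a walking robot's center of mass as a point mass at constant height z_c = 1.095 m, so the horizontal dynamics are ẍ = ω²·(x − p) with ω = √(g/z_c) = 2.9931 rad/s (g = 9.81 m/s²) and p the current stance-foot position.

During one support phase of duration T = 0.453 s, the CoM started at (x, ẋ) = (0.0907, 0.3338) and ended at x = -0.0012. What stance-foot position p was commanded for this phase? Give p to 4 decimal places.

p = 0.3656

ωT = 2.9931·0.453 = 1.355874; cosh(ωT) = 2.068937, sinh(ωT) = 1.811215
x(T) = p + (x₀−p)·cosh(ωT) + (ẋ₀/ω)·sinh(ωT) ⇒ p·(1 − cosh) = x(T) − x₀·cosh − (ẋ₀/ω)·sinh
numerator   = -0.0012 − (0.0907)·2.068937 − (0.3338/2.9931)·1.811215 = -0.390845
denominator = 1 − 2.068937 = -1.068937
p = -0.390845 / -1.068937 = 0.3656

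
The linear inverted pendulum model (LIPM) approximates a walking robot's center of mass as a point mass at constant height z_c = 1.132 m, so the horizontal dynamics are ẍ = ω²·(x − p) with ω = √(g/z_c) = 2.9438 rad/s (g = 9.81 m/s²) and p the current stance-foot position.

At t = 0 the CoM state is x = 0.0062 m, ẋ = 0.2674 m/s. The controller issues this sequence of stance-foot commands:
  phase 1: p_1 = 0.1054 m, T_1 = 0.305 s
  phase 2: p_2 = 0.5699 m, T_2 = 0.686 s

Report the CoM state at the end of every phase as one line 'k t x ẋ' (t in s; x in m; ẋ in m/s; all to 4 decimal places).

phase 1: p=0.1054, T=0.305, ωT=0.897859, cosh=1.430892, sinh=1.023451; start (x,ẋ)=(0.006200, 0.267400) → end (x,ẋ)=(0.056421, 0.083747)
phase 2: p=0.5699, T=0.686, ωT=2.019447, cosh=3.833442, sinh=3.700714; start (x,ẋ)=(0.056421, 0.083747) → end (x,ẋ)=(-1.293213, -5.272886)

1 0.3050 0.0564 0.0837
2 0.9910 -1.2932 -5.2729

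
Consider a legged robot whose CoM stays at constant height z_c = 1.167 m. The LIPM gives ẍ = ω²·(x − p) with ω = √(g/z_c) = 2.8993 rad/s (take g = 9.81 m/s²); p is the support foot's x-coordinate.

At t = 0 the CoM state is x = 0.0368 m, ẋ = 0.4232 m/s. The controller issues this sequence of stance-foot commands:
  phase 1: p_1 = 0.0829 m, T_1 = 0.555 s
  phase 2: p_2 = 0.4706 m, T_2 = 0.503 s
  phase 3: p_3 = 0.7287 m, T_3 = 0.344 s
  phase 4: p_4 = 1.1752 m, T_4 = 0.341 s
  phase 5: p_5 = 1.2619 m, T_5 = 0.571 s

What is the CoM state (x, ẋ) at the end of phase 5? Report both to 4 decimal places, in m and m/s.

x = 2.0818, ẋ = 2.5443

phase 1: p=0.0829, T=0.555, ωT=1.609112, cosh=2.599217, sinh=2.399151; start (x,ẋ)=(0.036800, 0.423200) → end (x,ẋ)=(0.313271, 0.779323)
phase 2: p=0.4706, T=0.503, ωT=1.458348, cosh=2.265736, sinh=2.033116; start (x,ẋ)=(0.313271, 0.779323) → end (x,ẋ)=(0.660630, 0.838349)
phase 3: p=0.7287, T=0.344, ωT=0.997359, cosh=1.539983, sinh=1.171130; start (x,ẋ)=(0.660630, 0.838349) → end (x,ẋ)=(0.962513, 1.059915)
phase 4: p=1.1752, T=0.341, ωT=0.988661, cosh=1.529854, sinh=1.157780; start (x,ẋ)=(0.962513, 1.059915) → end (x,ẋ)=(1.273076, 0.907578)
phase 5: p=1.2619, T=0.571, ωT=1.655500, cosh=2.713348, sinh=2.522351; start (x,ẋ)=(1.273076, 0.907578) → end (x,ẋ)=(2.081806, 2.544309)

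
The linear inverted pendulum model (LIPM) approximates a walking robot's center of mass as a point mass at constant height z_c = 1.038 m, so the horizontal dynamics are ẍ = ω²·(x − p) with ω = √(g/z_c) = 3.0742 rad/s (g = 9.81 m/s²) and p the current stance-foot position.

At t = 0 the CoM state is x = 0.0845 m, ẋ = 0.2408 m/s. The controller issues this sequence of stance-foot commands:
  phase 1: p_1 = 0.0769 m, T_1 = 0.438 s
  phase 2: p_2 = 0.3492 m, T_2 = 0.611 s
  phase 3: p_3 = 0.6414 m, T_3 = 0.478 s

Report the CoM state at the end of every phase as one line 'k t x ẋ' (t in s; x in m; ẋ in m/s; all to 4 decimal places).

phase 1: p=0.0769, T=0.438, ωT=1.346500, cosh=2.052048, sinh=1.791899; start (x,ẋ)=(0.084500, 0.240800) → end (x,ẋ)=(0.232854, 0.535999)
phase 2: p=0.3492, T=0.611, ωT=1.878336, cosh=3.347727, sinh=3.194883; start (x,ẋ)=(0.232854, 0.535999) → end (x,ẋ)=(0.516745, 0.651659)
phase 3: p=0.6414, T=0.478, ωT=1.469468, cosh=2.288484, sinh=2.058436; start (x,ẋ)=(0.516745, 0.651659) → end (x,ẋ)=(0.792470, 0.702490)

1 0.4380 0.2329 0.5360
2 1.0490 0.5167 0.6517
3 1.5270 0.7925 0.7025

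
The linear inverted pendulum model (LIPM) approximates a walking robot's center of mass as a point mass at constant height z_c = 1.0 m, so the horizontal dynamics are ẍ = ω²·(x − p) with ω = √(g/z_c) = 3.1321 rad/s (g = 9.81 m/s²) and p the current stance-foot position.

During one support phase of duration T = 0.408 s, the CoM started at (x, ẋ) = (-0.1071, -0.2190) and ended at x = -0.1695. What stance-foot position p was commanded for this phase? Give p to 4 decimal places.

p = -0.1642

ωT = 3.1321·0.408 = 1.277897; cosh(ωT) = 1.933853, sinh(ωT) = 1.655230
x(T) = p + (x₀−p)·cosh(ωT) + (ẋ₀/ω)·sinh(ωT) ⇒ p·(1 − cosh) = x(T) − x₀·cosh − (ẋ₀/ω)·sinh
numerator   = -0.1695 − (-0.1071)·1.933853 − (-0.2190/3.1321)·1.655230 = 0.153351
denominator = 1 − 1.933853 = -0.933853
p = 0.153351 / -0.933853 = -0.1642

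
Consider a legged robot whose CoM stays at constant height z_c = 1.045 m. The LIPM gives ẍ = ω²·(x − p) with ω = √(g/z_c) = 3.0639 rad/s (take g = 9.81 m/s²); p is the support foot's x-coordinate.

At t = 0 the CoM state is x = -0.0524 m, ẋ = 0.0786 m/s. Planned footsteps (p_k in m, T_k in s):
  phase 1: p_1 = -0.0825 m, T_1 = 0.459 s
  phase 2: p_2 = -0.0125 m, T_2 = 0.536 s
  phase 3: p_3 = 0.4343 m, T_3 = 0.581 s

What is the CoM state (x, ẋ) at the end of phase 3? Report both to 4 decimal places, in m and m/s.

phase 1: p=-0.0825, T=0.459, ωT=1.406330, cosh=2.162996, sinh=1.917955; start (x,ẋ)=(-0.052400, 0.078600) → end (x,ẋ)=(0.031809, 0.346892)
phase 2: p=-0.0125, T=0.536, ωT=1.642250, cosh=2.680164, sinh=2.486620; start (x,ẋ)=(0.031809, 0.346892) → end (x,ẋ)=(0.387787, 1.267303)
phase 3: p=0.4343, T=0.581, ωT=1.780126, cosh=3.049610, sinh=2.880993; start (x,ẋ)=(0.387787, 1.267303) → end (x,ẋ)=(1.484102, 3.454207)

x = 1.4841, ẋ = 3.4542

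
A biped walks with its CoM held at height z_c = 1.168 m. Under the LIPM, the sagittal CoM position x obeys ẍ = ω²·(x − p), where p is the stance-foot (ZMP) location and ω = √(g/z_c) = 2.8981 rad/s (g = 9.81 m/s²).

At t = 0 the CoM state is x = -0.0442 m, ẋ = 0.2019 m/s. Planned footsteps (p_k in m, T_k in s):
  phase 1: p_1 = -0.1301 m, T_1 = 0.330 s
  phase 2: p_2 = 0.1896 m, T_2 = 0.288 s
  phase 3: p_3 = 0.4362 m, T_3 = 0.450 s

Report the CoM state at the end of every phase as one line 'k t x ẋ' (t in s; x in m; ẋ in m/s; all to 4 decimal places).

1 0.3300 0.0754 0.5776
2 0.6180 0.2196 0.4813
3 1.0680 0.2913 -0.1190

phase 1: p=-0.1301, T=0.330, ωT=0.956373, cosh=1.493263, sinh=1.108978; start (x,ẋ)=(-0.044200, 0.201900) → end (x,ẋ)=(0.075430, 0.577566)
phase 2: p=0.1896, T=0.288, ωT=0.834653, cosh=1.369020, sinh=0.934994; start (x,ẋ)=(0.075430, 0.577566) → end (x,ẋ)=(0.219635, 0.481332)
phase 3: p=0.4362, T=0.450, ωT=1.304145, cosh=1.977971, sinh=1.706566; start (x,ẋ)=(0.219635, 0.481332) → end (x,ẋ)=(0.291276, -0.119028)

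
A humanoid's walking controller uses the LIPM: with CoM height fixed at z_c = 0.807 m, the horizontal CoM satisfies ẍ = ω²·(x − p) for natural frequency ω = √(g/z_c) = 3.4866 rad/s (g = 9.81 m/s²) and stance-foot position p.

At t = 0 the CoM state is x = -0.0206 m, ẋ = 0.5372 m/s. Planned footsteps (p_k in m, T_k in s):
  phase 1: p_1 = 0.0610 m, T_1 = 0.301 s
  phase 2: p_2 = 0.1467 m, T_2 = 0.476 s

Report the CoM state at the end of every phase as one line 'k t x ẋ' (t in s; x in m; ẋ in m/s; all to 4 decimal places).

1 0.3010 0.1232 0.5047
2 0.7770 0.4496 1.1675

phase 1: p=0.0610, T=0.301, ωT=1.049467, cosh=1.603126, sinh=1.253001; start (x,ẋ)=(-0.020600, 0.537200) → end (x,ẋ)=(0.123242, 0.504712)
phase 2: p=0.1467, T=0.476, ωT=1.659622, cosh=2.723766, sinh=2.533555; start (x,ẋ)=(0.123242, 0.504712) → end (x,ẋ)=(0.449557, 1.167500)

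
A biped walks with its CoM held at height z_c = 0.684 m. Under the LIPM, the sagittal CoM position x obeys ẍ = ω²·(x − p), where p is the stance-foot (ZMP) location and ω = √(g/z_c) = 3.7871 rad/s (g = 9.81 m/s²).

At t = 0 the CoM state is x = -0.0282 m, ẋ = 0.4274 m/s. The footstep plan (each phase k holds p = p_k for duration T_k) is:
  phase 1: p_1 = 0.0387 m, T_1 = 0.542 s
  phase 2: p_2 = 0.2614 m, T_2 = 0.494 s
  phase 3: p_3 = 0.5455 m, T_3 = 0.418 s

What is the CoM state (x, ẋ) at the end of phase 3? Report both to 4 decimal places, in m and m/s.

phase 1: p=0.0387, T=0.542, ωT=2.052608, cosh=3.958294, sinh=3.829894; start (x,ẋ)=(-0.028200, 0.427400) → end (x,ẋ)=(0.206120, 0.721444)
phase 2: p=0.2614, T=0.494, ωT=1.870827, cosh=3.323832, sinh=3.169835; start (x,ẋ)=(0.206120, 0.721444) → end (x,ẋ)=(0.681513, 1.734349)
phase 3: p=0.5455, T=0.418, ωT=1.583008, cosh=2.537469, sinh=2.332112; start (x,ẋ)=(0.681513, 1.734349) → end (x,ẋ)=(1.958647, 5.602113)

x = 1.9586, ẋ = 5.6021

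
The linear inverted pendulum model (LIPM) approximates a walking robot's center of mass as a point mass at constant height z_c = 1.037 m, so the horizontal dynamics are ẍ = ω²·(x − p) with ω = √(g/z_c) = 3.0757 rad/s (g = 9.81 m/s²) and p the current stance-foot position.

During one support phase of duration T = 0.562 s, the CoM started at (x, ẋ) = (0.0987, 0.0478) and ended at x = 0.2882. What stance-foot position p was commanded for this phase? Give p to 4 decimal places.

p = 0.0215

ωT = 3.0757·0.562 = 1.728543; cosh(ωT) = 2.904993, sinh(ωT) = 2.727450
x(T) = p + (x₀−p)·cosh(ωT) + (ẋ₀/ω)·sinh(ωT) ⇒ p·(1 − cosh) = x(T) − x₀·cosh − (ẋ₀/ω)·sinh
numerator   = 0.2882 − (0.0987)·2.904993 − (0.0478/3.0757)·2.727450 = -0.040911
denominator = 1 − 2.904993 = -1.904993
p = -0.040911 / -1.904993 = 0.0215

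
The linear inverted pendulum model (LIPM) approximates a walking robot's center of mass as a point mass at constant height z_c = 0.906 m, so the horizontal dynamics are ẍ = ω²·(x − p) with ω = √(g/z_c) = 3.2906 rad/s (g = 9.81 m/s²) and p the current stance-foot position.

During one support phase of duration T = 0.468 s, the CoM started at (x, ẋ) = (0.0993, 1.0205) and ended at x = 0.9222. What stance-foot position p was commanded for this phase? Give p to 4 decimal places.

p = 0.0070

ωT = 3.2906·0.468 = 1.540001; cosh(ωT) = 2.439487, sinh(ωT) = 2.225107
x(T) = p + (x₀−p)·cosh(ωT) + (ẋ₀/ω)·sinh(ωT) ⇒ p·(1 − cosh) = x(T) − x₀·cosh − (ẋ₀/ω)·sinh
numerator   = 0.9222 − (0.0993)·2.439487 − (1.0205/3.2906)·2.225107 = -0.010104
denominator = 1 − 2.439487 = -1.439487
p = -0.010104 / -1.439487 = 0.0070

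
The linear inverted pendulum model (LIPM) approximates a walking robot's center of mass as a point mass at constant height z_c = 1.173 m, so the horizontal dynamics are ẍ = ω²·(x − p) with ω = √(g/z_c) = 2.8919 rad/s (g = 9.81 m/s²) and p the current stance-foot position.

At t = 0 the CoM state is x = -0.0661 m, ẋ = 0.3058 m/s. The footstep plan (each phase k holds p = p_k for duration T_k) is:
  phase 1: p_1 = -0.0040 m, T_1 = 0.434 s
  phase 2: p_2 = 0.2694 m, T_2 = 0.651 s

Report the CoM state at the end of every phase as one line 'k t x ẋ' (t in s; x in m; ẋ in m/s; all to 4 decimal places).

phase 1: p=-0.0040, T=0.434, ωT=1.255085, cosh=1.896593, sinh=1.611542; start (x,ẋ)=(-0.066100, 0.305800) → end (x,ẋ)=(0.048632, 0.290566)
phase 2: p=0.2694, T=0.651, ωT=1.882627, cosh=3.361466, sinh=3.209277; start (x,ẋ)=(0.048632, 0.290566) → end (x,ẋ)=(-0.150250, -1.072200)

1 0.4340 0.0486 0.2906
2 1.0850 -0.1502 -1.0722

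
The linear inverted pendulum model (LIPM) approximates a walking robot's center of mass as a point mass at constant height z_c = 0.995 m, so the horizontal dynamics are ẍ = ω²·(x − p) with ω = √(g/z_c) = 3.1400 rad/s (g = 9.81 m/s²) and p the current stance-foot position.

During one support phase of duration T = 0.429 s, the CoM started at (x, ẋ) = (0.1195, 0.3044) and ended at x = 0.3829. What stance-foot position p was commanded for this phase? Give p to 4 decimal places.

p = 0.0344

ωT = 3.1400·0.429 = 1.347060; cosh(ωT) = 2.053052, sinh(ωT) = 1.793049
x(T) = p + (x₀−p)·cosh(ωT) + (ẋ₀/ω)·sinh(ωT) ⇒ p·(1 − cosh) = x(T) − x₀·cosh − (ẋ₀/ω)·sinh
numerator   = 0.3829 − (0.1195)·2.053052 − (0.3044/3.1400)·1.793049 = -0.036263
denominator = 1 − 2.053052 = -1.053052
p = -0.036263 / -1.053052 = 0.0344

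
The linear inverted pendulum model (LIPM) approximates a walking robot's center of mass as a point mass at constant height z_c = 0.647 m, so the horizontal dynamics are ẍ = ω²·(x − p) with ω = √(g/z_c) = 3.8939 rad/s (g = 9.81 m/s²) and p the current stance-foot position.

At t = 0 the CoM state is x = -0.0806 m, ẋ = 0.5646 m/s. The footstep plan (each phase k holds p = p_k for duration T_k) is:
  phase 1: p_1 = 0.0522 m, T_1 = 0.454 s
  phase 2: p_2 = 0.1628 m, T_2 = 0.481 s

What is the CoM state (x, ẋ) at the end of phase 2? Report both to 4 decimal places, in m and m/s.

x = 0.0233, ẋ = -0.4488

phase 1: p=0.0522, T=0.454, ωT=1.767831, cosh=3.014417, sinh=2.843714; start (x,ẋ)=(-0.080600, 0.564600) → end (x,ẋ)=(0.064213, 0.231427)
phase 2: p=0.1628, T=0.481, ωT=1.872966, cosh=3.330618, sinh=3.176951; start (x,ẋ)=(0.064213, 0.231427) → end (x,ẋ)=(0.023260, -0.448802)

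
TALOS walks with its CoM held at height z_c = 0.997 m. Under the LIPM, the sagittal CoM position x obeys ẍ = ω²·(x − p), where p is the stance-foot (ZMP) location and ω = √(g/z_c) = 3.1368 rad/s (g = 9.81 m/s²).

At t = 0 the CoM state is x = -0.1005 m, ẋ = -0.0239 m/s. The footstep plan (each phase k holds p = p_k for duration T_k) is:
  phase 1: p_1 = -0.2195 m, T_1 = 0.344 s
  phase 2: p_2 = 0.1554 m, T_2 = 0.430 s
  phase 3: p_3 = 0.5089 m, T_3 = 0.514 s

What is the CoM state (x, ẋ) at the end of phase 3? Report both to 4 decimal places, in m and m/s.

phase 1: p=-0.2195, T=0.344, ωT=1.079059, cosh=1.640913, sinh=1.300998; start (x,ẋ)=(-0.100500, -0.023900) → end (x,ẋ)=(-0.034144, 0.446418)
phase 2: p=0.1554, T=0.430, ωT=1.348824, cosh=2.056219, sinh=1.796673; start (x,ẋ)=(-0.034144, 0.446418) → end (x,ẋ)=(0.021352, -0.150301)
phase 3: p=0.5089, T=0.514, ωT=1.612315, cosh=2.606916, sinh=2.407491; start (x,ẋ)=(0.021352, -0.150301) → end (x,ẋ)=(-0.877453, -4.073696)

x = -0.8775, ẋ = -4.0737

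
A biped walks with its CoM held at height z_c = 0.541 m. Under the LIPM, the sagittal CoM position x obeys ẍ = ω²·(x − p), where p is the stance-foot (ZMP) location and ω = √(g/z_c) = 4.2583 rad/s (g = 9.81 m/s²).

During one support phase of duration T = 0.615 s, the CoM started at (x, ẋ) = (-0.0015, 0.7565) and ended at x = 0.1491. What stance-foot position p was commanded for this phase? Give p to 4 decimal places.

p = 0.1785

ωT = 4.2583·0.615 = 2.618854; cosh(ωT) = 6.896442, sinh(ωT) = 6.823556
x(T) = p + (x₀−p)·cosh(ωT) + (ẋ₀/ω)·sinh(ωT) ⇒ p·(1 − cosh) = x(T) − x₀·cosh − (ẋ₀/ω)·sinh
numerator   = 0.1491 − (-0.0015)·6.896442 − (0.7565/4.2583)·6.823556 = -1.052781
denominator = 1 − 6.896442 = -5.896442
p = -1.052781 / -5.896442 = 0.1785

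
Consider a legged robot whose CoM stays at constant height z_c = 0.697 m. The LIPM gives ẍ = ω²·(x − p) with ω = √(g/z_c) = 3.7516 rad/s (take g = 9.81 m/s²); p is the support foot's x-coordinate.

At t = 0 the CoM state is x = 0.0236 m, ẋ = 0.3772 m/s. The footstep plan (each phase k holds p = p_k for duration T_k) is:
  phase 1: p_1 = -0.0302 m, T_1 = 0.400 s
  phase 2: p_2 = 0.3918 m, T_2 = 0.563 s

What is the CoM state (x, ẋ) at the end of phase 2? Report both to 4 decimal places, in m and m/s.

phase 1: p=-0.0302, T=0.400, ωT=1.500640, cosh=2.353773, sinh=2.130785; start (x,ẋ)=(0.023600, 0.377200) → end (x,ẋ)=(0.310670, 1.317912)
phase 2: p=0.3918, T=0.563, ωT=2.112151, cosh=4.193489, sinh=4.072512; start (x,ẋ)=(0.310670, 1.317912) → end (x,ẋ)=(1.482230, 4.287115)

x = 1.4822, ẋ = 4.2871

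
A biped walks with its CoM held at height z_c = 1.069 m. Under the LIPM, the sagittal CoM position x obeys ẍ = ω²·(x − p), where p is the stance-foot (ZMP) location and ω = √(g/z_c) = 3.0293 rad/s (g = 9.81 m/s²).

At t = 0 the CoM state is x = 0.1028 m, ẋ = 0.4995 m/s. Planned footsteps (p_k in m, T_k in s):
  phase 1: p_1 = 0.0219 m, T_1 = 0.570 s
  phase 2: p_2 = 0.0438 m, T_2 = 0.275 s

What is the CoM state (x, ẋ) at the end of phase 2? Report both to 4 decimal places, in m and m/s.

x = 1.6000, ẋ = 4.7626

phase 1: p=0.0219, T=0.570, ωT=1.726701, cosh=2.899973, sinh=2.722103; start (x,ẋ)=(0.102800, 0.499500) → end (x,ẋ)=(0.705354, 2.115643)
phase 2: p=0.0438, T=0.275, ωT=0.833058, cosh=1.367530, sinh=0.932812; start (x,ẋ)=(0.705354, 2.115643) → end (x,ẋ)=(1.599965, 4.762603)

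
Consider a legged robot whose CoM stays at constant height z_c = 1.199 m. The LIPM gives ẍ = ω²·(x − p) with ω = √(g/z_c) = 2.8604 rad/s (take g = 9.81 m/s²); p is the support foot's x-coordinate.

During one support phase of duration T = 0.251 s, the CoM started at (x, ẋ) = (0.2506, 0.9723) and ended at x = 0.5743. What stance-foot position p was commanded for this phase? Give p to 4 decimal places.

ωT = 2.8604·0.251 = 0.717960; cosh(ωT) = 1.268997, sinh(ωT) = 0.781251
x(T) = p + (x₀−p)·cosh(ωT) + (ẋ₀/ω)·sinh(ωT) ⇒ p·(1 − cosh) = x(T) − x₀·cosh − (ẋ₀/ω)·sinh
numerator   = 0.5743 − (0.2506)·1.268997 − (0.9723/2.8604)·0.781251 = -0.009271
denominator = 1 − 1.268997 = -0.268997
p = -0.009271 / -0.268997 = 0.0345

p = 0.0345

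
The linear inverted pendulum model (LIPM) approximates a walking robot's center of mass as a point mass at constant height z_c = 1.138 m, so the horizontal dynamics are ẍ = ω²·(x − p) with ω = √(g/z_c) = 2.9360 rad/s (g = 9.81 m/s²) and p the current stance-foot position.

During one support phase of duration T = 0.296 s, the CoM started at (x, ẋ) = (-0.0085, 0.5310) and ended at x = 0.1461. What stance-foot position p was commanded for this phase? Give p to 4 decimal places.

p = 0.0490

ωT = 2.9360·0.296 = 0.869056; cosh(ωT) = 1.402003, sinh(ωT) = 0.982656
x(T) = p + (x₀−p)·cosh(ωT) + (ẋ₀/ω)·sinh(ωT) ⇒ p·(1 − cosh) = x(T) − x₀·cosh − (ẋ₀/ω)·sinh
numerator   = 0.1461 − (-0.0085)·1.402003 − (0.5310/2.9360)·0.982656 = -0.019704
denominator = 1 − 1.402003 = -0.402003
p = -0.019704 / -0.402003 = 0.0490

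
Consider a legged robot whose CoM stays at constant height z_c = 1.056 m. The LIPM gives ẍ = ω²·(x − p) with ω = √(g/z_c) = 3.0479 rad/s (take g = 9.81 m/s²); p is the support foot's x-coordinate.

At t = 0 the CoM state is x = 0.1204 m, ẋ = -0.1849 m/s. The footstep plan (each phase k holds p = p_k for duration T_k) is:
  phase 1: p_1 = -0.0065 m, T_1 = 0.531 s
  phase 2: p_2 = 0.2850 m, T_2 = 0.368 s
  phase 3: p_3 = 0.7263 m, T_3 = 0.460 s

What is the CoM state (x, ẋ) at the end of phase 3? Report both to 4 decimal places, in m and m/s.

phase 1: p=-0.0065, T=0.531, ωT=1.618435, cosh=2.621698, sinh=2.423490; start (x,ẋ)=(0.120400, -0.184900) → end (x,ẋ)=(0.179173, 0.452602)
phase 2: p=0.2850, T=0.368, ωT=1.121627, cosh=1.697797, sinh=1.372048; start (x,ẋ)=(0.179173, 0.452602) → end (x,ẋ)=(0.309072, 0.325873)
phase 3: p=0.7263, T=0.460, ωT=1.402034, cosh=2.154776, sinh=1.908680; start (x,ẋ)=(0.309072, 0.325873) → end (x,ẋ)=(0.031336, -1.725031)

x = 0.0313, ẋ = -1.7250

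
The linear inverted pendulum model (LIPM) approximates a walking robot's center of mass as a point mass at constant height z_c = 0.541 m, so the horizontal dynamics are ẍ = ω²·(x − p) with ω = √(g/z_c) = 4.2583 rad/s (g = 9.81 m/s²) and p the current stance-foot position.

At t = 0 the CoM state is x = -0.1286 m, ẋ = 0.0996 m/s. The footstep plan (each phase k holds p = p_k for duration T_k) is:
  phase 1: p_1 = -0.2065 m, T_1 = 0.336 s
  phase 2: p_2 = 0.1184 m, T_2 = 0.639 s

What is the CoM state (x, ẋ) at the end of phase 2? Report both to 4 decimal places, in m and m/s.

x = 0.8580, ẋ = 3.2369

phase 1: p=-0.2065, T=0.336, ωT=1.430789, cosh=2.210558, sinh=1.971438; start (x,ẋ)=(-0.128600, 0.099600) → end (x,ẋ)=(0.011814, 0.874140)
phase 2: p=0.1184, T=0.639, ωT=2.721054, cosh=7.631066, sinh=7.565260; start (x,ẋ)=(0.011814, 0.874140) → end (x,ẋ)=(0.858023, 3.236927)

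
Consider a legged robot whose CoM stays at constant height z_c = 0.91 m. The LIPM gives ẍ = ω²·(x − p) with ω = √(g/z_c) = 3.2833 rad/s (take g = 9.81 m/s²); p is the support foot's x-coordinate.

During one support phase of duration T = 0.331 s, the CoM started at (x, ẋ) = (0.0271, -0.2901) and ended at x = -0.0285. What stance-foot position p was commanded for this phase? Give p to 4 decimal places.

ωT = 3.2833·0.331 = 1.086772; cosh(ωT) = 1.650996, sinh(ωT) = 1.313693
x(T) = p + (x₀−p)·cosh(ωT) + (ẋ₀/ω)·sinh(ωT) ⇒ p·(1 − cosh) = x(T) − x₀·cosh − (ẋ₀/ω)·sinh
numerator   = -0.0285 − (0.0271)·1.650996 − (-0.2901/3.2833)·1.313693 = 0.042831
denominator = 1 − 1.650996 = -0.650996
p = 0.042831 / -0.650996 = -0.0658

p = -0.0658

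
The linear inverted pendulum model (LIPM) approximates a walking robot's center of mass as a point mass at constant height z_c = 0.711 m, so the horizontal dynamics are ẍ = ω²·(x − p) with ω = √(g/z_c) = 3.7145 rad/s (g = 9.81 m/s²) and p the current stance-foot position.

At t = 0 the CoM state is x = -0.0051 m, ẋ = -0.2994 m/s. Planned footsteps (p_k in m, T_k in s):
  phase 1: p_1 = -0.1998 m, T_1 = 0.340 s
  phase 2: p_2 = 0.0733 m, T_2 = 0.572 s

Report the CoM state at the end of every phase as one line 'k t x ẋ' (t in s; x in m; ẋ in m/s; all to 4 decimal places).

phase 1: p=-0.1998, T=0.340, ωT=1.262930, cosh=1.909295, sinh=1.626471; start (x,ẋ)=(-0.005100, -0.299400) → end (x,ẋ)=(0.040841, 0.604642)
phase 2: p=0.0733, T=0.572, ωT=2.124694, cosh=4.244903, sinh=4.125433; start (x,ẋ)=(0.040841, 0.604642) → end (x,ẋ)=(0.607049, 2.069252)

1 0.3400 0.0408 0.6046
2 0.9120 0.6070 2.0693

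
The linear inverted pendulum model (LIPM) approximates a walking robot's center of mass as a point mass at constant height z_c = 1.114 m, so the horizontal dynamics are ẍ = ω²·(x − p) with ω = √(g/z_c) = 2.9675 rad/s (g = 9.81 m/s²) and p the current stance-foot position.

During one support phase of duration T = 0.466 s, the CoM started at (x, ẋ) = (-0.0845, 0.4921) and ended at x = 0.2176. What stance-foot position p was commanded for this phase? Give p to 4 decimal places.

ωT = 2.9675·0.466 = 1.382855; cosh(ωT) = 2.118564, sinh(ωT) = 1.867702
x(T) = p + (x₀−p)·cosh(ωT) + (ẋ₀/ω)·sinh(ωT) ⇒ p·(1 − cosh) = x(T) − x₀·cosh − (ẋ₀/ω)·sinh
numerator   = 0.2176 − (-0.0845)·2.118564 − (0.4921/2.9675)·1.867702 = 0.086898
denominator = 1 − 2.118564 = -1.118564
p = 0.086898 / -1.118564 = -0.0777

p = -0.0777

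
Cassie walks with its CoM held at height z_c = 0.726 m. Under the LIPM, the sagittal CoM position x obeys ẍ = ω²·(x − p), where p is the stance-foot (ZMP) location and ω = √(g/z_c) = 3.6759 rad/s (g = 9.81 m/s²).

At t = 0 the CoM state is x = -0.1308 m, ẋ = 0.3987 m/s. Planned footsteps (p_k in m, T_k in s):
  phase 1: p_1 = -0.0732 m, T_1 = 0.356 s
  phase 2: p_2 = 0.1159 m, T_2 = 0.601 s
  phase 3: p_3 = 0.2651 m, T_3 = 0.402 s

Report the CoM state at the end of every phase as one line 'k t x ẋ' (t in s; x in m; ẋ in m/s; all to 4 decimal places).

phase 1: p=-0.0732, T=0.356, ωT=1.308620, cosh=1.985628, sinh=1.715436; start (x,ẋ)=(-0.130800, 0.398700) → end (x,ẋ)=(-0.001510, 0.428458)
phase 2: p=0.1159, T=0.601, ωT=2.209216, cosh=4.609179, sinh=4.499392; start (x,ẋ)=(-0.001510, 0.428458) → end (x,ẋ)=(0.099177, 0.032949)
phase 3: p=0.2651, T=0.402, ωT=1.477712, cosh=2.305532, sinh=2.077373; start (x,ẋ)=(0.099177, 0.032949) → end (x,ẋ)=(-0.098821, -1.191060)

1 0.3560 -0.0015 0.4285
2 0.9570 0.0992 0.0329
3 1.3590 -0.0988 -1.1911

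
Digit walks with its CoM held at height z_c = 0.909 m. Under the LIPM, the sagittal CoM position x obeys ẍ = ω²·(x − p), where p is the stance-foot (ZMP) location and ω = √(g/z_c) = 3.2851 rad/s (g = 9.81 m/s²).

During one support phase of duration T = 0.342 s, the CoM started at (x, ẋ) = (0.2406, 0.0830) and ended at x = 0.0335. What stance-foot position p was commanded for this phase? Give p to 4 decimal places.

p = 0.5859

ωT = 3.2851·0.342 = 1.123504; cosh(ωT) = 1.700376, sinh(ωT) = 1.375237
x(T) = p + (x₀−p)·cosh(ωT) + (ẋ₀/ω)·sinh(ωT) ⇒ p·(1 − cosh) = x(T) − x₀·cosh − (ẋ₀/ω)·sinh
numerator   = 0.0335 − (0.2406)·1.700376 − (0.0830/3.2851)·1.375237 = -0.410357
denominator = 1 − 1.700376 = -0.700376
p = -0.410357 / -0.700376 = 0.5859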